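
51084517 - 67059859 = -15975342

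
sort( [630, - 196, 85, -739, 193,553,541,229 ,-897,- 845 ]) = [ - 897, - 845, - 739, - 196, 85,193,229, 541, 553,630 ]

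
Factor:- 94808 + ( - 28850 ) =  - 2^1 * 17^1*3637^1 = - 123658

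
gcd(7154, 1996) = 2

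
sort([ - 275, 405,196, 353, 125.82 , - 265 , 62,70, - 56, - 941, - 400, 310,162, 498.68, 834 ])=[ - 941,-400, - 275 , - 265, - 56, 62, 70,125.82, 162, 196, 310, 353, 405 , 498.68 , 834]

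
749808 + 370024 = 1119832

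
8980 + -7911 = 1069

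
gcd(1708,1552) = 4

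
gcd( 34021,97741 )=1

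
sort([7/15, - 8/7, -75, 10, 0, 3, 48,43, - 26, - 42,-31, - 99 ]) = [ -99, - 75,-42,-31,-26 , - 8/7,0, 7/15,3,  10, 43,48] 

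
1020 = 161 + 859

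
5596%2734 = 128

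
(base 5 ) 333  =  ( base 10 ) 93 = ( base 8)135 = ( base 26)3f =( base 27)3c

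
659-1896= -1237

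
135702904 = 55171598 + 80531306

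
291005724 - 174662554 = 116343170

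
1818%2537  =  1818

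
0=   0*63728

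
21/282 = 7/94 = 0.07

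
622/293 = 622/293 =2.12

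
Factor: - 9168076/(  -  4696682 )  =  2^1*23^1*163^( - 1)*227^1*439^1* 14407^(- 1) = 4584038/2348341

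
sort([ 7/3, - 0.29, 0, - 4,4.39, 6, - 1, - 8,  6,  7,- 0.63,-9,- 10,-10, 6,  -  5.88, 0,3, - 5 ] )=[-10,  -  10,-9 , - 8,  -  5.88,-5 ,-4, - 1 , - 0.63, - 0.29, 0,0, 7/3, 3,4.39, 6, 6,6, 7 ]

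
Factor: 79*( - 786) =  - 62094  =  - 2^1*3^1*79^1*131^1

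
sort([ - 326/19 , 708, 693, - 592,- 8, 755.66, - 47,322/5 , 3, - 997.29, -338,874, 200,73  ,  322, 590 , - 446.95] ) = [ - 997.29, - 592,- 446.95,- 338,  -  47, - 326/19, - 8, 3,322/5, 73,200,322,590, 693,708, 755.66  ,  874]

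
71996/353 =203 + 337/353 = 203.95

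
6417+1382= 7799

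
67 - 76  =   - 9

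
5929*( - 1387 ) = -8223523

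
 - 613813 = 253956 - 867769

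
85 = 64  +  21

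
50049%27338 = 22711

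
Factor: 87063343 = 1163^1*74861^1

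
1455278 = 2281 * 638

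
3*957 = 2871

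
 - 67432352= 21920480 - 89352832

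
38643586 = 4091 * 9446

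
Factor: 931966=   2^1*7^1*66569^1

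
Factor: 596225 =5^2*7^1*3407^1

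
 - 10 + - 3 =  - 13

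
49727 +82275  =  132002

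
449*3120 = 1400880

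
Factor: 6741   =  3^2*7^1*107^1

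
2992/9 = 332+4/9 = 332.44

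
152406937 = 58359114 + 94047823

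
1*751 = 751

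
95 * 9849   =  935655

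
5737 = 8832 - 3095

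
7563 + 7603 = 15166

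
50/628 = 25/314 = 0.08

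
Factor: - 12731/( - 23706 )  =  29/54 = 2^( - 1) * 3^( - 3)*29^1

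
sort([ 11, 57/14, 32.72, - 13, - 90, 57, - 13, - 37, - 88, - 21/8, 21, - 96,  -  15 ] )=[ - 96, - 90, - 88,-37,-15, - 13, - 13, - 21/8,57/14, 11,21, 32.72,  57 ]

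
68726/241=285 + 41/241 = 285.17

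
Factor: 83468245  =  5^1*7^1*1193^1*1999^1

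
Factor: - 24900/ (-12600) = 2^( - 1) * 3^( -1 )*7^( - 1)*83^1 = 83/42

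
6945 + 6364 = 13309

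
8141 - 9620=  - 1479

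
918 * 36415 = 33428970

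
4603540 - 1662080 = 2941460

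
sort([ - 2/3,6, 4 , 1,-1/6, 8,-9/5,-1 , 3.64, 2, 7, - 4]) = [-4, - 9/5, - 1, - 2/3,  -  1/6, 1, 2, 3.64, 4, 6, 7,8] 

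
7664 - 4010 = 3654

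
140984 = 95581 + 45403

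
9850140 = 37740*261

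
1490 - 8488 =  - 6998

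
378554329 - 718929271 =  - 340374942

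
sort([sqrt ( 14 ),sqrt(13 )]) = [sqrt (13 ), sqrt(14 ) ] 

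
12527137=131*95627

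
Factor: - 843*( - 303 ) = 3^2*101^1*281^1 =255429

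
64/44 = 16/11 = 1.45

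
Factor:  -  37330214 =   -  2^1*18665107^1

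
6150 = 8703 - 2553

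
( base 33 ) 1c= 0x2d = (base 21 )23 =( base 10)45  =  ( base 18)29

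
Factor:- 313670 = -2^1*5^1*7^1*4481^1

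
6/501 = 2/167 = 0.01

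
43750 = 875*50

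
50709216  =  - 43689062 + 94398278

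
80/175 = 16/35 = 0.46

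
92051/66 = 1394 + 47/66  =  1394.71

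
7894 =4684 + 3210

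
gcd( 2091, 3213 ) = 51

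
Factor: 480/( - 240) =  - 2  =  - 2^1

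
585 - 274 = 311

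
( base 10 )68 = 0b1000100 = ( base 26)2G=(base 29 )2A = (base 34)20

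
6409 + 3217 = 9626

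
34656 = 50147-15491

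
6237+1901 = 8138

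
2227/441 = 2227/441 = 5.05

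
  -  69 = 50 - 119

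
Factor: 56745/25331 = 3^2*5^1*13^1*73^( - 1) *97^1*347^(-1) 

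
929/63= 14+ 47/63=   14.75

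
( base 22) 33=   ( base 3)2120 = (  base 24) 2l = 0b1000101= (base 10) 69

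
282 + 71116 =71398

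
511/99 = 511/99 =5.16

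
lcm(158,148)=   11692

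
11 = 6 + 5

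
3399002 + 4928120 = 8327122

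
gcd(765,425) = 85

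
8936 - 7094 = 1842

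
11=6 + 5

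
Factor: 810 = 2^1 * 3^4*5^1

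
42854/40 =21427/20 = 1071.35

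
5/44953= 5/44953=0.00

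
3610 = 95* 38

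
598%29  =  18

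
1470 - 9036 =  - 7566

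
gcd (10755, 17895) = 15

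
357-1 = 356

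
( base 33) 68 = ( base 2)11001110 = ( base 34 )62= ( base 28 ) 7A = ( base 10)206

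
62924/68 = 925+6/17 = 925.35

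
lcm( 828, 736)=6624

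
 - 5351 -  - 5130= - 221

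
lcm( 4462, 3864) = 374808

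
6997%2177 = 466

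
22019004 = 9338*2358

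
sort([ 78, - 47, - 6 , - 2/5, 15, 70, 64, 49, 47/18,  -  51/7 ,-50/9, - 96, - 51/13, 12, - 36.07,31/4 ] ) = [ - 96, - 47, - 36.07, - 51/7,-6,-50/9, - 51/13, - 2/5,  47/18,31/4, 12,15, 49, 64, 70, 78] 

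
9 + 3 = 12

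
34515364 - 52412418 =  - 17897054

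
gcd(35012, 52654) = 2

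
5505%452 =81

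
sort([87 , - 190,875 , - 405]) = [ - 405,-190, 87,875 ] 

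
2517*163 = 410271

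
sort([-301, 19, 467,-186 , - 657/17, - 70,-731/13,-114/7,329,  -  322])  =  [ - 322, - 301, - 186, - 70,  -  731/13,-657/17, - 114/7,19,329, 467]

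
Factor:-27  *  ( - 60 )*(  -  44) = - 2^4*3^4 * 5^1*11^1=- 71280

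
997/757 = 997/757 =1.32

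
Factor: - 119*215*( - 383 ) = 5^1*7^1*17^1*43^1*383^1= 9799055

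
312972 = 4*78243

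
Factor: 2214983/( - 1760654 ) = -2^( - 1 )*7^( - 1)*19^(-1) * 6619^( - 1)*2214983^1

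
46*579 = 26634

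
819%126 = 63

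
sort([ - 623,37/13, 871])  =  [-623 , 37/13, 871]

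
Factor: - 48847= - 48847^1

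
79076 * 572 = 45231472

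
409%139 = 131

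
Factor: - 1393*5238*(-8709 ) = 2^1*3^4*7^1*97^1*199^1*2903^1 =63545514606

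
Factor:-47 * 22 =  -1034 = -2^1*11^1*47^1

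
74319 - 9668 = 64651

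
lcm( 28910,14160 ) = 693840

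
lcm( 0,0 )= 0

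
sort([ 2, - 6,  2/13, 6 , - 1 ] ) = [ - 6,  -  1,2/13, 2, 6]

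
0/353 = 0 = 0.00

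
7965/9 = 885  =  885.00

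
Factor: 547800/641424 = 2^(- 1 )*5^2*7^(  -  1 )*11^1 * 23^( - 1 )= 275/322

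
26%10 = 6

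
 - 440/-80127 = 440/80127 = 0.01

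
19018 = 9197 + 9821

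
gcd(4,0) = 4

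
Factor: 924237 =3^3*34231^1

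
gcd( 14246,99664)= 2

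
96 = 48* 2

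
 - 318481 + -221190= - 539671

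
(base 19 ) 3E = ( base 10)71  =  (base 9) 78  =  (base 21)38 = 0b1000111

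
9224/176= 52 + 9/22 = 52.41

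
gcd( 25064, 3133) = 3133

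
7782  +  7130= 14912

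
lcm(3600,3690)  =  147600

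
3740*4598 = 17196520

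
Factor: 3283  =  7^2*67^1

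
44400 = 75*592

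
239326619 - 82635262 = 156691357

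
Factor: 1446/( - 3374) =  - 3^1*7^ ( - 1 )  =  -  3/7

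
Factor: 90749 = 90749^1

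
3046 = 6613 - 3567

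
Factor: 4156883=31^1 * 134093^1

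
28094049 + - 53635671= -25541622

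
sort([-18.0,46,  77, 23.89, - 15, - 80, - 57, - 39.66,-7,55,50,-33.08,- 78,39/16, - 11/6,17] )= [-80,-78, - 57,-39.66, - 33.08,-18.0,-15, - 7,  -  11/6, 39/16,17,23.89,46,50,55, 77]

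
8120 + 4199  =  12319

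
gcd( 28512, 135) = 27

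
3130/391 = 8+2/391 =8.01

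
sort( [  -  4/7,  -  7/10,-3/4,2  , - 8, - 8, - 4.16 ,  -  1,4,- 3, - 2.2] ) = [ - 8, - 8, - 4.16, -3,-2.2, - 1, - 3/4, -7/10, - 4/7,2,4 ] 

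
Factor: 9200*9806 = 2^5*5^2*23^1*4903^1 = 90215200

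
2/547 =2/547 = 0.00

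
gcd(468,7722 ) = 234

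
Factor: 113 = 113^1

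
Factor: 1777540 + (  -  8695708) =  - 6918168 = - 2^3*3^1*288257^1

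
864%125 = 114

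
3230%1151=928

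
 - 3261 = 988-4249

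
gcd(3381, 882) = 147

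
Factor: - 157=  - 157^1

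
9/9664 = 9/9664 = 0.00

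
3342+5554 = 8896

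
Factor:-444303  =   - 3^2 * 49367^1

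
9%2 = 1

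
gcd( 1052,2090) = 2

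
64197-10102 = 54095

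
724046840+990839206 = 1714886046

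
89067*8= 712536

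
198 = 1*198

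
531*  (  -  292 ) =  - 155052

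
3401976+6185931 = 9587907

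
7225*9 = 65025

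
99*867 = 85833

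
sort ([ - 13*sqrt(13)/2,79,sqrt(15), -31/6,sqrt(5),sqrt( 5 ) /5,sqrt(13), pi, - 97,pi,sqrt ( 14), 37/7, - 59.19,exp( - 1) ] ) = [ - 97, - 59.19, - 13 * sqrt(13)/2,-31/6, exp( -1), sqrt ( 5)/5,sqrt ( 5), pi,pi, sqrt( 13),sqrt(14),sqrt(15),37/7,79]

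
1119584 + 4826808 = 5946392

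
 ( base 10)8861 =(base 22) I6H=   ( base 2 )10001010011101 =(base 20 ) 1231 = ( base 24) F95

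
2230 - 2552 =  - 322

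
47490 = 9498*5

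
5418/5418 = 1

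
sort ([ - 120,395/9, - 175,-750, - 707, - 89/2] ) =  [ - 750,-707,-175, - 120, - 89/2,  395/9]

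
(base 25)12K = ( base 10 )695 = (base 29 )ns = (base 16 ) 2B7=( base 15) 315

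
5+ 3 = 8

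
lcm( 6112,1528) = 6112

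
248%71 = 35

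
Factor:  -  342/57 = -2^1*3^1=   - 6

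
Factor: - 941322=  - 2^1 * 3^1 * 156887^1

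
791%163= 139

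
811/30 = 811/30 = 27.03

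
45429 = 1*45429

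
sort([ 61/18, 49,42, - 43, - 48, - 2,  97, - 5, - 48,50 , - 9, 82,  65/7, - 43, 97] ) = [ - 48, - 48, - 43,  -  43, - 9, - 5 , - 2 , 61/18,65/7,42, 49,50, 82, 97, 97 ] 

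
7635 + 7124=14759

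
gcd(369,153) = 9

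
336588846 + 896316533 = 1232905379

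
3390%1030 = 300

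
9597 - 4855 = 4742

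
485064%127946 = 101226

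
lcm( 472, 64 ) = 3776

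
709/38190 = 709/38190 = 0.02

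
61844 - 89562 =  - 27718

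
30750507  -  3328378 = 27422129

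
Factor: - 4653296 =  - 2^4*337^1 *863^1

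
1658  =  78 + 1580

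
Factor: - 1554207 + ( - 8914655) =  - 10468862 = -2^1*5234431^1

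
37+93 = 130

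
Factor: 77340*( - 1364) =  - 2^4*3^1*5^1 * 11^1*31^1*1289^1 = - 105491760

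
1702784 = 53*32128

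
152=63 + 89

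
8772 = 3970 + 4802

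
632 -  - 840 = 1472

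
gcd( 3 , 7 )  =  1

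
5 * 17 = 85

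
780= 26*30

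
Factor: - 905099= - 13^1*69623^1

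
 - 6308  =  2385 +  - 8693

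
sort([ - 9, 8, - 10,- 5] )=[ - 10, - 9, - 5,  8]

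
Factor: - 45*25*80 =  - 2^4* 3^2*5^4 = - 90000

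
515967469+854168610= 1370136079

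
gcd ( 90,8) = 2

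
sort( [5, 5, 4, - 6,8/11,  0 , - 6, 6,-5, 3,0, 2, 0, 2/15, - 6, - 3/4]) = [ -6, - 6, -6, - 5, - 3/4,0, 0, 0 , 2/15,8/11, 2, 3, 4, 5, 5, 6 ] 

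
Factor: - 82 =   -  2^1 * 41^1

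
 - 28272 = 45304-73576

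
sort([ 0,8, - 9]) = [ - 9,0, 8] 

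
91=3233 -3142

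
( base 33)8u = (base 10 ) 294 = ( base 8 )446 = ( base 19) F9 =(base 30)9O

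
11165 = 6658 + 4507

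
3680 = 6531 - 2851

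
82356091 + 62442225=144798316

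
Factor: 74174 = 2^1*37087^1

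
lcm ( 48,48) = 48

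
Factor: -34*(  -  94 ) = 3196 = 2^2*17^1*47^1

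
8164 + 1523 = 9687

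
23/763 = 23/763  =  0.03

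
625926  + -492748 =133178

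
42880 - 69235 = -26355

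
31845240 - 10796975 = 21048265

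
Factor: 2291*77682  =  177969462=2^1*3^1*11^2*29^1 * 79^1*107^1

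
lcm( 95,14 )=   1330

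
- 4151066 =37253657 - 41404723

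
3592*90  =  323280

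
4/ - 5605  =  -4/5605 = - 0.00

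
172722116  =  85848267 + 86873849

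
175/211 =175/211 = 0.83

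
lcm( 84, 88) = 1848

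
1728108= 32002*54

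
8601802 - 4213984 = 4387818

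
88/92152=11/11519 = 0.00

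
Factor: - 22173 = - 3^1 * 19^1*389^1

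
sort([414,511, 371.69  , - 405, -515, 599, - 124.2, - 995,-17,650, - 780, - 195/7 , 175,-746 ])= [ - 995, - 780, - 746, - 515, - 405 ,  -  124.2, - 195/7 , -17 , 175, 371.69,414, 511,599,  650] 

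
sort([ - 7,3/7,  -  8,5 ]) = [ - 8,  -  7,3/7,5] 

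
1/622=1/622 = 0.00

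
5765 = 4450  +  1315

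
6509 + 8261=14770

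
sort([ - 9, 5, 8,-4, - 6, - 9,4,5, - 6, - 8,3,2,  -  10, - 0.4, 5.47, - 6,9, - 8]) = [ - 10 , - 9,-9 , - 8, - 8, - 6, - 6, - 6, - 4, - 0.4, 2, 3, 4, 5 , 5,5.47, 8, 9 ]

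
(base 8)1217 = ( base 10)655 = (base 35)IP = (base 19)1f9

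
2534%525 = 434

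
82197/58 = 82197/58 = 1417.19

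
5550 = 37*150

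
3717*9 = 33453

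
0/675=0 = 0.00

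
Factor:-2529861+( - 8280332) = - 10810193 =- 10810193^1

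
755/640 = 151/128=1.18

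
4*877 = 3508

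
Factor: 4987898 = 2^1*2493949^1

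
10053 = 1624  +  8429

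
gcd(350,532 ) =14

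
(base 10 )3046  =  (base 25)4ll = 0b101111100110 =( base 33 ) 2QA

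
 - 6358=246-6604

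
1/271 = 1/271 = 0.00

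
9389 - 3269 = 6120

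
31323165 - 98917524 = -67594359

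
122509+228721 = 351230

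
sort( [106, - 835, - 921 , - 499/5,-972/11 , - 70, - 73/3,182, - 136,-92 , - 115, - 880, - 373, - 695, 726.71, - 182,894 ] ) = [ - 921, - 880, - 835, - 695, - 373,-182, - 136, - 115,-499/5,- 92, - 972/11, - 70, - 73/3,106,182, 726.71,894 ]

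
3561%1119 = 204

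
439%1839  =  439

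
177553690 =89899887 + 87653803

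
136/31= 4+ 12/31 = 4.39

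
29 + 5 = 34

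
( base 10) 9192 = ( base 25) EHH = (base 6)110320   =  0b10001111101000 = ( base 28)bk8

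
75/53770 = 15/10754 = 0.00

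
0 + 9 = 9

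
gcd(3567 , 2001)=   87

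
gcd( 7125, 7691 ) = 1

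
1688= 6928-5240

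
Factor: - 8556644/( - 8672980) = 2139161/2168245 = 5^( - 1)*17^1*23^1*61^ (-1)*5471^1*7109^(-1)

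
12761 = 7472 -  - 5289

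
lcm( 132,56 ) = 1848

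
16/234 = 8/117  =  0.07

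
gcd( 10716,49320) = 12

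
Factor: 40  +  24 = 64 = 2^6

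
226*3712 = 838912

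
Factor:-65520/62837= - 2^4*3^2*5^1*7^1*13^1 * 31^( - 1 )*2027^( - 1) 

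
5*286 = 1430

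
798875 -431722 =367153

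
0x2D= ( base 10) 45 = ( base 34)1B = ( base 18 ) 29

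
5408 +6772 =12180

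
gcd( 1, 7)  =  1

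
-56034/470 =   -  120 + 183/235=- 119.22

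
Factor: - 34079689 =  - 7^1*53^1*97^1*947^1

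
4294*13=55822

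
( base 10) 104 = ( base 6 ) 252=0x68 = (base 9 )125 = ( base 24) 48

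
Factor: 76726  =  2^1*13^2*227^1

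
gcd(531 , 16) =1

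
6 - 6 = 0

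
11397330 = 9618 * 1185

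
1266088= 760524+505564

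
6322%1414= 666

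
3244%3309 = 3244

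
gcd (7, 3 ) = 1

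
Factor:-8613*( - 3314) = 28543482  =  2^1*3^3 * 11^1*29^1*1657^1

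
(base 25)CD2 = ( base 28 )9rf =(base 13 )3741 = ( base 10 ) 7827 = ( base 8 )17223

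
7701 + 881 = 8582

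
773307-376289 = 397018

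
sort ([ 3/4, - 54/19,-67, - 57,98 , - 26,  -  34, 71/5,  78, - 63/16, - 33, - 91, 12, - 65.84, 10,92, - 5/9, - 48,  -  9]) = [ - 91 , - 67,-65.84, - 57, - 48, - 34, - 33, - 26, - 9  , - 63/16, - 54/19, - 5/9 , 3/4,10, 12,71/5,78,92,98]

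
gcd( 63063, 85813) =91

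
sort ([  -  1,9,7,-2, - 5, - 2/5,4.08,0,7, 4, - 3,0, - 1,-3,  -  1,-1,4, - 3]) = [ - 5, - 3, - 3, - 3 ,  -  2, - 1,-1,-1,-1, - 2/5,0,0,4,4,4.08, 7 , 7,9 ] 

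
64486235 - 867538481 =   -  803052246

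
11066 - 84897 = - 73831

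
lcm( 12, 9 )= 36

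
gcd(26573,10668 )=1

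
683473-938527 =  - 255054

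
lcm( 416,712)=37024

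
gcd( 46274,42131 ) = 1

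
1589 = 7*227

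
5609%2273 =1063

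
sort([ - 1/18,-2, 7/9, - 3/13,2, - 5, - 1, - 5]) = [ - 5, - 5, - 2 ,- 1, - 3/13, - 1/18,7/9,2]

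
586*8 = 4688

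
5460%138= 78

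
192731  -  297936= - 105205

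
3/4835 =3/4835=0.00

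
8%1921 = 8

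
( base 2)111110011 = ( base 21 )12g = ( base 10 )499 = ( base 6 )2151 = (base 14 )279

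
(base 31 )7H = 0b11101010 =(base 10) 234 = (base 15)109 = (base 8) 352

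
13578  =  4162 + 9416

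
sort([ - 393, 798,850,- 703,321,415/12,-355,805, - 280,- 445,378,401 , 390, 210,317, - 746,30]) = [ - 746,-703,-445,-393,- 355, - 280,30, 415/12,210, 317,  321,  378,390,401,798, 805,850 ]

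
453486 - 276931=176555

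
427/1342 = 7/22 = 0.32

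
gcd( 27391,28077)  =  49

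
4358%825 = 233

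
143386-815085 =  -671699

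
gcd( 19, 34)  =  1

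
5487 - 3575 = 1912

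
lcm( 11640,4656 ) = 23280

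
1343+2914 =4257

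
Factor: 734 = 2^1*367^1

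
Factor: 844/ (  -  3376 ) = - 1/4  =  -2^ ( - 2 )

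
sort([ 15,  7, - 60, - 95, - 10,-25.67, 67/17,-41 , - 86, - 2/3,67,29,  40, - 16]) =[- 95, - 86, - 60, - 41, - 25.67 , - 16, - 10, - 2/3, 67/17,7,15 , 29,40, 67] 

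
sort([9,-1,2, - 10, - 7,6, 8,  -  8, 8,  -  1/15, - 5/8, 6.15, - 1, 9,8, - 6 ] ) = [ - 10, - 8, - 7, - 6, - 1, - 1, - 5/8, - 1/15,2,  6 , 6.15,8,8, 8 , 9, 9]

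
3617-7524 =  - 3907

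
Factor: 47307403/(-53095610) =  - 2^( - 1)*5^( - 1 ) * 11^1*13^1*131^ ( - 1 ) *40531^( - 1 )* 330821^1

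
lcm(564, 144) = 6768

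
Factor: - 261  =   - 3^2*29^1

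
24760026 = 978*25317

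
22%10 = 2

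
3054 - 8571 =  - 5517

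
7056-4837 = 2219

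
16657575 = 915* 18205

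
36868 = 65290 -28422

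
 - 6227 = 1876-8103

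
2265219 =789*2871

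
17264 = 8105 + 9159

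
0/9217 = 0 = 0.00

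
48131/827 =48131/827= 58.20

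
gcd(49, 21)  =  7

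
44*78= 3432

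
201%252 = 201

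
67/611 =67/611= 0.11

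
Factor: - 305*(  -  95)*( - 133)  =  -5^2*7^1*19^2*61^1  =  -3853675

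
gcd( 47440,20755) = 2965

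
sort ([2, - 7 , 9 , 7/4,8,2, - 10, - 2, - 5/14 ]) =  [ - 10,- 7, - 2, - 5/14 , 7/4, 2,  2, 8 , 9 ]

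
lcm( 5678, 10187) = 346358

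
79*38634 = 3052086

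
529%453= 76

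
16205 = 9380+6825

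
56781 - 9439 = 47342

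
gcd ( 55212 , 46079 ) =1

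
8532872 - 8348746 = 184126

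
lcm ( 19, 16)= 304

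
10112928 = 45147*224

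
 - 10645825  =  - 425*25049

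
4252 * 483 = 2053716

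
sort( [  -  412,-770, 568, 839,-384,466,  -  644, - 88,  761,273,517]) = [ - 770,  -  644, - 412, - 384,-88,  273,466, 517,  568, 761,839] 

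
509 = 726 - 217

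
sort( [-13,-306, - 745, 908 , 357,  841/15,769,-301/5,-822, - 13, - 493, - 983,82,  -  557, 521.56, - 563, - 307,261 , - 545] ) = [ - 983, - 822,-745, - 563,-557, - 545, - 493, - 307,  -  306,-301/5, - 13, -13,841/15,82,  261,357,521.56,769,908]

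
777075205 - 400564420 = 376510785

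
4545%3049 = 1496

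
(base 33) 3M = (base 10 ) 121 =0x79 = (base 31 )3s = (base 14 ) 89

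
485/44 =11 + 1/44 = 11.02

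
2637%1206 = 225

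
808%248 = 64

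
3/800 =3/800= 0.00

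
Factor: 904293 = 3^2*13^1*59^1*131^1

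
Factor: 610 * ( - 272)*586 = - 97229120 = -2^6*5^1*17^1*61^1*293^1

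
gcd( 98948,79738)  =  2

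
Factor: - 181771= - 67^1*2713^1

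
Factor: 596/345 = 2^2*3^( - 1)*5^(-1)*23^( - 1 )*149^1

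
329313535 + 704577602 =1033891137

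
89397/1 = 89397 = 89397.00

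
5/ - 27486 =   -  1 + 27481/27486 = - 0.00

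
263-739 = - 476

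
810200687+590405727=1400606414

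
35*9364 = 327740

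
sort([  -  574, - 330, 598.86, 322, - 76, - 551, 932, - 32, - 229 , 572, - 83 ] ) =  [ - 574, - 551,-330, - 229 , - 83, -76, - 32,  322,572,598.86, 932]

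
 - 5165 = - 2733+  - 2432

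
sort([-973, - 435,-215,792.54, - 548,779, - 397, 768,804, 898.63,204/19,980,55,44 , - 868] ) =[ - 973 , - 868, - 548, - 435, - 397, - 215,204/19, 44  ,  55,768, 779,792.54 , 804 , 898.63, 980]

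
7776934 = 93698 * 83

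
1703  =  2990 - 1287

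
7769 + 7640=15409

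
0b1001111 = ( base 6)211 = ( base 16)4f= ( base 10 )79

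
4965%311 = 300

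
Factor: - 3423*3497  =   - 3^1*7^1*13^1*163^1* 269^1 = -11970231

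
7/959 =1/137 = 0.01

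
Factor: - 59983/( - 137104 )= 2^( - 4 )*7^1 = 7/16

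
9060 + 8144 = 17204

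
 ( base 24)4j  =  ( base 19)61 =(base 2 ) 1110011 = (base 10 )115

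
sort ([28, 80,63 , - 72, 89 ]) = [ - 72, 28,63,80, 89]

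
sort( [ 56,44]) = [ 44,56 ]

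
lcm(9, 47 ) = 423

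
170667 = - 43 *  ( - 3969 )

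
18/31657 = 18/31657 =0.00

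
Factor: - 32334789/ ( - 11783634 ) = 10778263/3927878=2^( -1 )*19^1*43^ ( - 1 )*45673^ (  -  1 )*567277^1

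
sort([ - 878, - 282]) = [ - 878, - 282]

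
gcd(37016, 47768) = 56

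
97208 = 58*1676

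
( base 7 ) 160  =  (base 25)3g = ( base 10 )91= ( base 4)1123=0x5B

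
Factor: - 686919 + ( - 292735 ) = - 2^1*13^1*41^1*919^1 = - 979654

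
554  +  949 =1503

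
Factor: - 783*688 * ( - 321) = 2^4* 3^4 * 29^1*43^1*107^1 = 172923984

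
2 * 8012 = 16024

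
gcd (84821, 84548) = 1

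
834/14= 59 + 4/7 =59.57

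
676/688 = 169/172 = 0.98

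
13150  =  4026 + 9124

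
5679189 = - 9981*( - 569 ) 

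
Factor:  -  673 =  - 673^1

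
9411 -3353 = 6058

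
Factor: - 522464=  - 2^5*29^1*563^1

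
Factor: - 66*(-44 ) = 2^3*3^1*11^2 =2904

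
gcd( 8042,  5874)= 2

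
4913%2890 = 2023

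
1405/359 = 1405/359 = 3.91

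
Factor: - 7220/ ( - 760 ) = 19/2 = 2^(-1) * 19^1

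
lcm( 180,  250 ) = 4500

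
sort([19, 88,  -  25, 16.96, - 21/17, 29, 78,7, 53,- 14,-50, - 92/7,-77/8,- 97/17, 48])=[ - 50, - 25, - 14, - 92/7,-77/8, - 97/17,-21/17, 7,16.96, 19,29,48,53, 78, 88] 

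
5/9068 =5/9068 =0.00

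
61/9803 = 61/9803 = 0.01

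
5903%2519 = 865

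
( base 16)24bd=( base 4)2102331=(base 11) 7080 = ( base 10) 9405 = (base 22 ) j9b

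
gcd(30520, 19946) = 2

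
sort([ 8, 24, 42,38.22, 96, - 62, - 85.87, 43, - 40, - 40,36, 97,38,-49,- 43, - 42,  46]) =[  -  85.87, - 62, - 49, - 43, - 42, - 40, - 40 , 8,  24, 36 , 38, 38.22,  42 , 43, 46, 96,97]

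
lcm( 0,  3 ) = 0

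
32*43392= 1388544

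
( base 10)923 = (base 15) 418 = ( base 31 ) TO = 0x39B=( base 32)sr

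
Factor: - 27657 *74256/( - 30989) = 2^4 * 3^3*7^1 * 13^1*17^1*19^(-1 )*233^( - 1 )* 439^1 =293385456/4427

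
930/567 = 310/189 = 1.64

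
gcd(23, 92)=23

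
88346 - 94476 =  - 6130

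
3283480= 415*7912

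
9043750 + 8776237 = 17819987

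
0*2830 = 0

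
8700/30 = 290 = 290.00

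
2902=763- - 2139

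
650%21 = 20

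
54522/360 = 151 + 9/20 = 151.45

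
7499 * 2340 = 17547660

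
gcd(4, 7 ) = 1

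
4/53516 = 1/13379 = 0.00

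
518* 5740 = 2973320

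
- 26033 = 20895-46928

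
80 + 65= 145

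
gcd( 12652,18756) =4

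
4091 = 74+4017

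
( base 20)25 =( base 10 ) 45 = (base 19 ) 27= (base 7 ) 63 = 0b101101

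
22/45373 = 22/45373 = 0.00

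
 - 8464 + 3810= -4654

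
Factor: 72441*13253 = 3^3*29^1*457^1 * 2683^1 = 960060573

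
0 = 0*59837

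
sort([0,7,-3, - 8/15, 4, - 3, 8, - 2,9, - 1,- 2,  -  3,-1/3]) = [ - 3,-3, - 3, - 2,  -  2,-1, - 8/15,  -  1/3 , 0,  4, 7,8, 9]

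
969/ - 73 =-14 + 53/73= - 13.27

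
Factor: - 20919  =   - 3^1*19^1*367^1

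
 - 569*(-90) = 51210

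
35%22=13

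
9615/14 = 686 + 11/14 = 686.79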